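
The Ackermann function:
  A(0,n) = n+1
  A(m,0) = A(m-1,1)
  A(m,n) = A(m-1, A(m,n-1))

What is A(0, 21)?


A(0, 21) = 22
Result: A(0, 21) = 22

22


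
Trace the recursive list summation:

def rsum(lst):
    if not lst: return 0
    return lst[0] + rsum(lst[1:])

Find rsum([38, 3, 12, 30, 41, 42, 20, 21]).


rsum([38, 3, 12, 30, 41, 42, 20, 21]) = 38 + rsum([3, 12, 30, 41, 42, 20, 21])
rsum([3, 12, 30, 41, 42, 20, 21]) = 3 + rsum([12, 30, 41, 42, 20, 21])
rsum([12, 30, 41, 42, 20, 21]) = 12 + rsum([30, 41, 42, 20, 21])
rsum([30, 41, 42, 20, 21]) = 30 + rsum([41, 42, 20, 21])
rsum([41, 42, 20, 21]) = 41 + rsum([42, 20, 21])
rsum([42, 20, 21]) = 42 + rsum([20, 21])
rsum([20, 21]) = 20 + rsum([21])
rsum([21]) = 21 + rsum([])
rsum([]) = 0  (base case)
Total: 38 + 3 + 12 + 30 + 41 + 42 + 20 + 21 + 0 = 207

207


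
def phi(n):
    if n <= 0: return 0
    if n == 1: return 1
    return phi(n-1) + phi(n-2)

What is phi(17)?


Computing phi(17) bottom-up:
phi(0) = 0
phi(1) = 1
phi(2) = phi(1) + phi(0) = 1 + 0 = 1
phi(3) = phi(2) + phi(1) = 1 + 1 = 2
phi(4) = phi(3) + phi(2) = 2 + 1 = 3
phi(5) = phi(4) + phi(3) = 3 + 2 = 5
phi(6) = phi(5) + phi(4) = 5 + 3 = 8
phi(7) = phi(6) + phi(5) = 8 + 5 = 13
phi(8) = phi(7) + phi(6) = 13 + 8 = 21
phi(9) = phi(8) + phi(7) = 21 + 13 = 34
phi(10) = phi(9) + phi(8) = 34 + 21 = 55
phi(11) = phi(10) + phi(9) = 55 + 34 = 89
phi(12) = phi(11) + phi(10) = 89 + 55 = 144
phi(13) = phi(12) + phi(11) = 144 + 89 = 233
phi(14) = phi(13) + phi(12) = 233 + 144 = 377
phi(15) = phi(14) + phi(13) = 377 + 233 = 610
phi(16) = phi(15) + phi(14) = 610 + 377 = 987
phi(17) = phi(16) + phi(15) = 987 + 610 = 1597

1597


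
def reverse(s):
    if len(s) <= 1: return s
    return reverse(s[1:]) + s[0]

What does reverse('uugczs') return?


reverse('uugczs') = reverse('ugczs') + 'u'
reverse('ugczs') = reverse('gczs') + 'u'
reverse('gczs') = reverse('czs') + 'g'
reverse('czs') = reverse('zs') + 'c'
reverse('zs') = reverse('s') + 'z'
reverse('s') = 's'  (base case)
Concatenating: 's' + 'z' + 'c' + 'g' + 'u' + 'u' = 'szcguu'

szcguu


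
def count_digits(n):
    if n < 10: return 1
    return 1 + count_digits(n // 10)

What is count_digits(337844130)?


count_digits(337844130) = 1 + count_digits(33784413)
count_digits(33784413) = 1 + count_digits(3378441)
count_digits(3378441) = 1 + count_digits(337844)
count_digits(337844) = 1 + count_digits(33784)
count_digits(33784) = 1 + count_digits(3378)
count_digits(3378) = 1 + count_digits(337)
count_digits(337) = 1 + count_digits(33)
count_digits(33) = 1 + count_digits(3)
count_digits(3) = 1  (base case: 3 < 10)
Unwinding: 1 + 1 + 1 + 1 + 1 + 1 + 1 + 1 + 1 = 9

9


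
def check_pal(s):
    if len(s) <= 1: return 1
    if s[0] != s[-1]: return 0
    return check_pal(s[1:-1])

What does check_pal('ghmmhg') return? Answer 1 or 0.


check_pal('ghmmhg'): s[0]='g' == s[-1]='g' -> check check_pal('hmmh')
check_pal('hmmh'): s[0]='h' == s[-1]='h' -> check check_pal('mm')
check_pal('mm'): s[0]='m' == s[-1]='m' -> check check_pal('')
check_pal(''): len <= 1 -> return 1  (base case)
Result: 1 (palindrome)

1


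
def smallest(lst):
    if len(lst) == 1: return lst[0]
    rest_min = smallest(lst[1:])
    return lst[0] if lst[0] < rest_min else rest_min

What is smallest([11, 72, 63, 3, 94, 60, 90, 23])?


smallest([11, 72, 63, 3, 94, 60, 90, 23]): compare 11 with smallest([72, 63, 3, 94, 60, 90, 23])
smallest([72, 63, 3, 94, 60, 90, 23]): compare 72 with smallest([63, 3, 94, 60, 90, 23])
smallest([63, 3, 94, 60, 90, 23]): compare 63 with smallest([3, 94, 60, 90, 23])
smallest([3, 94, 60, 90, 23]): compare 3 with smallest([94, 60, 90, 23])
smallest([94, 60, 90, 23]): compare 94 with smallest([60, 90, 23])
smallest([60, 90, 23]): compare 60 with smallest([90, 23])
smallest([90, 23]): compare 90 with smallest([23])
smallest([23]) = 23  (base case)
Compare 90 with 23 -> 23
Compare 60 with 23 -> 23
Compare 94 with 23 -> 23
Compare 3 with 23 -> 3
Compare 63 with 3 -> 3
Compare 72 with 3 -> 3
Compare 11 with 3 -> 3

3


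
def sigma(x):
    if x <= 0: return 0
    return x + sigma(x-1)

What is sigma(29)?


sigma(29)
= 29 + 28 + 27 + 26 + 25 + 24 + 23 + 22 + 21 + 20 + 19 + 18 + 17 + 16 + 15 + 14 + 13 + 12 + 11 + 10 + 9 + 8 + 7 + 6 + 5 + 4 + 3 + 2 + 1 + sigma(0)
= 29 + 28 + 27 + 26 + 25 + 24 + 23 + 22 + 21 + 20 + 19 + 18 + 17 + 16 + 15 + 14 + 13 + 12 + 11 + 10 + 9 + 8 + 7 + 6 + 5 + 4 + 3 + 2 + 1 + 0
= 435

435


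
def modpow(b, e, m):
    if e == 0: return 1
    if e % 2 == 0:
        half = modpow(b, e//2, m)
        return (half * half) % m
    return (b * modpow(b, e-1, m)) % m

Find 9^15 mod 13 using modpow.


modpow(9, 15, 13): e is odd, compute modpow(9, 14, 13)
  modpow(9, 14, 13): e is even, compute modpow(9, 7, 13)
    modpow(9, 7, 13): e is odd, compute modpow(9, 6, 13)
      modpow(9, 6, 13): e is even, compute modpow(9, 3, 13)
        modpow(9, 3, 13): e is odd, compute modpow(9, 2, 13)
          modpow(9, 2, 13): e is even, compute modpow(9, 1, 13)
          modpow(9, 1, 13): e is odd, compute modpow(9, 0, 13)
          modpow(9, 0, 13) = 1
          (9 * 1) % 13 = 9
          half=9, (9*9) % 13 = 3
        (9 * 3) % 13 = 1
      half=1, (1*1) % 13 = 1
    (9 * 1) % 13 = 9
  half=9, (9*9) % 13 = 3
(9 * 3) % 13 = 1

1


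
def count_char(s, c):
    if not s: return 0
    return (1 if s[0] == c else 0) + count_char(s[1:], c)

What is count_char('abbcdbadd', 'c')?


s[0]='a' != 'c' -> 0
s[0]='b' != 'c' -> 0
s[0]='b' != 'c' -> 0
s[0]='c' == 'c' -> 1
s[0]='d' != 'c' -> 0
s[0]='b' != 'c' -> 0
s[0]='a' != 'c' -> 0
s[0]='d' != 'c' -> 0
s[0]='d' != 'c' -> 0
Sum: 0 + 0 + 0 + 1 + 0 + 0 + 0 + 0 + 0 = 1

1


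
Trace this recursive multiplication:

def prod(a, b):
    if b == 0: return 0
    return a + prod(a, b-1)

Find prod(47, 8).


prod(47, 8) = 47 + prod(47, 7)
prod(47, 7) = 47 + prod(47, 6)
prod(47, 6) = 47 + prod(47, 5)
prod(47, 5) = 47 + prod(47, 4)
prod(47, 4) = 47 + prod(47, 3)
prod(47, 3) = 47 + prod(47, 2)
prod(47, 2) = 47 + prod(47, 1)
prod(47, 1) = 47 + prod(47, 0)
prod(47, 0) = 0  (base case)
Total: 47 + 47 + 47 + 47 + 47 + 47 + 47 + 47 + 0 = 376

376


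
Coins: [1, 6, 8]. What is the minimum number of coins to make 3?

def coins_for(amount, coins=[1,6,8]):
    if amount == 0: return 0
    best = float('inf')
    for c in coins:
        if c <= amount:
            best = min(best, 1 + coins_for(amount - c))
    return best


Building up with DP:
coins_for(0) = 0
coins_for(1) = min(1+coins_for(0)=1+0=1) = 1
coins_for(2) = min(1+coins_for(1)=1+1=2) = 2
coins_for(3) = min(1+coins_for(2)=1+2=3) = 3

3


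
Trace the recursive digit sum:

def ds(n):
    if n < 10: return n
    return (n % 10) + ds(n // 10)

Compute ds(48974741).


ds(48974741) = 1 + ds(4897474)
ds(4897474) = 4 + ds(489747)
ds(489747) = 7 + ds(48974)
ds(48974) = 4 + ds(4897)
ds(4897) = 7 + ds(489)
ds(489) = 9 + ds(48)
ds(48) = 8 + ds(4)
ds(4) = 4  (base case)
Total: 1 + 4 + 7 + 4 + 7 + 9 + 8 + 4 = 44

44


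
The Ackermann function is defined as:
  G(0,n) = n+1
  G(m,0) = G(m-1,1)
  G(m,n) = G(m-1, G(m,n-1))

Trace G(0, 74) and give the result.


G(0, 74) = 75
Result: G(0, 74) = 75

75


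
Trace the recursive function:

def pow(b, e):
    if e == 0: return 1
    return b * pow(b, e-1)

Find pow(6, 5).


pow(6, 5)
= 6 * pow(6, 4)
= 6 * 6 * pow(6, 3)
= 6 * 6 * 6 * pow(6, 2)
= 6 * 6 * 6 * 6 * pow(6, 1)
= 6 * 6 * 6 * 6 * 6 * pow(6, 0)
= 6 * 6 * 6 * 6 * 6 * 1
= 7776

7776


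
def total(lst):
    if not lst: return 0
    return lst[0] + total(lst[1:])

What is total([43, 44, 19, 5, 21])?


total([43, 44, 19, 5, 21]) = 43 + total([44, 19, 5, 21])
total([44, 19, 5, 21]) = 44 + total([19, 5, 21])
total([19, 5, 21]) = 19 + total([5, 21])
total([5, 21]) = 5 + total([21])
total([21]) = 21 + total([])
total([]) = 0  (base case)
Total: 43 + 44 + 19 + 5 + 21 + 0 = 132

132


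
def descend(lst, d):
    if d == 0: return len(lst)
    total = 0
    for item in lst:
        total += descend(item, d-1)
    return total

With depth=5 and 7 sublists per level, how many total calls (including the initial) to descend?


At depth 0 (root): 1 call
At depth 1: each of 1 parents calls descend on 7 children = 7 calls
At depth 2: each of 7 parents calls descend on 7 children = 49 calls
At depth 3: each of 49 parents calls descend on 7 children = 343 calls
At depth 4: each of 343 parents calls descend on 7 children = 2401 calls
At depth 5: each of 2401 parents calls descend on 7 children = 16807 calls
Total: 1 + 7 + 49 + 343 + 2401 + 16807 = 19608

19608


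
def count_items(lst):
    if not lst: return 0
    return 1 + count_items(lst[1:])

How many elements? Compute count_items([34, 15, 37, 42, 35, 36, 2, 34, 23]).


count_items([34, 15, 37, 42, 35, 36, 2, 34, 23]) = 1 + count_items([15, 37, 42, 35, 36, 2, 34, 23])
count_items([15, 37, 42, 35, 36, 2, 34, 23]) = 1 + count_items([37, 42, 35, 36, 2, 34, 23])
count_items([37, 42, 35, 36, 2, 34, 23]) = 1 + count_items([42, 35, 36, 2, 34, 23])
count_items([42, 35, 36, 2, 34, 23]) = 1 + count_items([35, 36, 2, 34, 23])
count_items([35, 36, 2, 34, 23]) = 1 + count_items([36, 2, 34, 23])
count_items([36, 2, 34, 23]) = 1 + count_items([2, 34, 23])
count_items([2, 34, 23]) = 1 + count_items([34, 23])
count_items([34, 23]) = 1 + count_items([23])
count_items([23]) = 1 + count_items([])
count_items([]) = 0  (base case)
Unwinding: 1 + 1 + 1 + 1 + 1 + 1 + 1 + 1 + 1 + 0 = 9

9


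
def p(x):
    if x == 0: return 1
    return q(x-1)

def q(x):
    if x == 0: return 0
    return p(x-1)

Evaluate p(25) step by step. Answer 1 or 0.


p(25) = q(24)
q(24) = p(23)
p(23) = q(22)
q(22) = p(21)
p(21) = q(20)
q(20) = p(19)
p(19) = q(18)
q(18) = p(17)
p(17) = q(16)
q(16) = p(15)
p(15) = q(14)
q(14) = p(13)
p(13) = q(12)
q(12) = p(11)
p(11) = q(10)
q(10) = p(9)
p(9) = q(8)
q(8) = p(7)
p(7) = q(6)
q(6) = p(5)
p(5) = q(4)
q(4) = p(3)
p(3) = q(2)
q(2) = p(1)
p(1) = q(0)
q(0) = 0  (base case)
Result: 0

0


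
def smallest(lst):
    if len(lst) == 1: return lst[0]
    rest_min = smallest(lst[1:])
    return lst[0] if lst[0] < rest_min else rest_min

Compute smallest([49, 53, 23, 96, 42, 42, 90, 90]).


smallest([49, 53, 23, 96, 42, 42, 90, 90]): compare 49 with smallest([53, 23, 96, 42, 42, 90, 90])
smallest([53, 23, 96, 42, 42, 90, 90]): compare 53 with smallest([23, 96, 42, 42, 90, 90])
smallest([23, 96, 42, 42, 90, 90]): compare 23 with smallest([96, 42, 42, 90, 90])
smallest([96, 42, 42, 90, 90]): compare 96 with smallest([42, 42, 90, 90])
smallest([42, 42, 90, 90]): compare 42 with smallest([42, 90, 90])
smallest([42, 90, 90]): compare 42 with smallest([90, 90])
smallest([90, 90]): compare 90 with smallest([90])
smallest([90]) = 90  (base case)
Compare 90 with 90 -> 90
Compare 42 with 90 -> 42
Compare 42 with 42 -> 42
Compare 96 with 42 -> 42
Compare 23 with 42 -> 23
Compare 53 with 23 -> 23
Compare 49 with 23 -> 23

23


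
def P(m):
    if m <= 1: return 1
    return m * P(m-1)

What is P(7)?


P(7)
= 7 * P(6)
= 7 * 6 * P(5)
= 7 * 6 * 5 * P(4)
= 7 * 6 * 5 * 4 * P(3)
= 7 * 6 * 5 * 4 * 3 * P(2)
= 7 * 6 * 5 * 4 * 3 * 2 * P(1)
= 7 * 6 * 5 * 4 * 3 * 2 * 1
= 5040

5040


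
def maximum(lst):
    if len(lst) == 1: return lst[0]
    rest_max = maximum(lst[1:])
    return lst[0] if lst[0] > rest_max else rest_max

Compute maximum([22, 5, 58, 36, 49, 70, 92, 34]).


maximum([22, 5, 58, 36, 49, 70, 92, 34]): compare 22 with maximum([5, 58, 36, 49, 70, 92, 34])
maximum([5, 58, 36, 49, 70, 92, 34]): compare 5 with maximum([58, 36, 49, 70, 92, 34])
maximum([58, 36, 49, 70, 92, 34]): compare 58 with maximum([36, 49, 70, 92, 34])
maximum([36, 49, 70, 92, 34]): compare 36 with maximum([49, 70, 92, 34])
maximum([49, 70, 92, 34]): compare 49 with maximum([70, 92, 34])
maximum([70, 92, 34]): compare 70 with maximum([92, 34])
maximum([92, 34]): compare 92 with maximum([34])
maximum([34]) = 34  (base case)
Compare 92 with 34 -> 92
Compare 70 with 92 -> 92
Compare 49 with 92 -> 92
Compare 36 with 92 -> 92
Compare 58 with 92 -> 92
Compare 5 with 92 -> 92
Compare 22 with 92 -> 92

92


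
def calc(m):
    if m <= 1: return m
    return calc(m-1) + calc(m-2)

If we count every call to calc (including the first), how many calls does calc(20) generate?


Let C(n) = total calls for calc(n)
C(0) = 1, C(1) = 1
C(2) = 1 + C(1) + C(0) = 1 + 1 + 1 = 3
C(3) = 1 + C(2) + C(1) = 1 + 3 + 1 = 5
C(4) = 1 + C(3) + C(2) = 1 + 5 + 3 = 9
C(5) = 1 + C(4) + C(3) = 1 + 9 + 5 = 15
C(6) = 1 + C(5) + C(4) = 1 + 15 + 9 = 25
C(7) = 1 + C(6) + C(5) = 1 + 25 + 15 = 41
C(8) = 1 + C(7) + C(6) = 1 + 41 + 25 = 67
C(9) = 1 + C(8) + C(7) = 1 + 67 + 41 = 109
C(10) = 1 + C(9) + C(8) = 1 + 109 + 67 = 177
C(11) = 1 + C(10) + C(9) = 1 + 177 + 109 = 287
C(12) = 1 + C(11) + C(10) = 1 + 287 + 177 = 465
C(13) = 1 + C(12) + C(11) = 1 + 465 + 287 = 753
C(14) = 1 + C(13) + C(12) = 1 + 753 + 465 = 1219
C(15) = 1 + C(14) + C(13) = 1 + 1219 + 753 = 1973
C(16) = 1 + C(15) + C(14) = 1 + 1973 + 1219 = 3193
C(17) = 1 + C(16) + C(15) = 1 + 3193 + 1973 = 5167
C(18) = 1 + C(17) + C(16) = 1 + 5167 + 3193 = 8361
C(19) = 1 + C(18) + C(17) = 1 + 8361 + 5167 = 13529
C(20) = 1 + C(19) + C(18) = 1 + 13529 + 8361 = 21891

21891


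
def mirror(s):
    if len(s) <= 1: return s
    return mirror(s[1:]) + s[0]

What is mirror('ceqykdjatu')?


mirror('ceqykdjatu') = mirror('eqykdjatu') + 'c'
mirror('eqykdjatu') = mirror('qykdjatu') + 'e'
mirror('qykdjatu') = mirror('ykdjatu') + 'q'
mirror('ykdjatu') = mirror('kdjatu') + 'y'
mirror('kdjatu') = mirror('djatu') + 'k'
mirror('djatu') = mirror('jatu') + 'd'
mirror('jatu') = mirror('atu') + 'j'
mirror('atu') = mirror('tu') + 'a'
mirror('tu') = mirror('u') + 't'
mirror('u') = 'u'  (base case)
Concatenating: 'u' + 't' + 'a' + 'j' + 'd' + 'k' + 'y' + 'q' + 'e' + 'c' = 'utajdkyqec'

utajdkyqec


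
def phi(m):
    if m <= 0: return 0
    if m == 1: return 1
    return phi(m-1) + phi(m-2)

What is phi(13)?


Computing phi(13) bottom-up:
phi(0) = 0
phi(1) = 1
phi(2) = phi(1) + phi(0) = 1 + 0 = 1
phi(3) = phi(2) + phi(1) = 1 + 1 = 2
phi(4) = phi(3) + phi(2) = 2 + 1 = 3
phi(5) = phi(4) + phi(3) = 3 + 2 = 5
phi(6) = phi(5) + phi(4) = 5 + 3 = 8
phi(7) = phi(6) + phi(5) = 8 + 5 = 13
phi(8) = phi(7) + phi(6) = 13 + 8 = 21
phi(9) = phi(8) + phi(7) = 21 + 13 = 34
phi(10) = phi(9) + phi(8) = 34 + 21 = 55
phi(11) = phi(10) + phi(9) = 55 + 34 = 89
phi(12) = phi(11) + phi(10) = 89 + 55 = 144
phi(13) = phi(12) + phi(11) = 144 + 89 = 233

233


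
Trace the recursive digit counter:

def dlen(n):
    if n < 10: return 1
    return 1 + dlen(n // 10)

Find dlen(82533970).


dlen(82533970) = 1 + dlen(8253397)
dlen(8253397) = 1 + dlen(825339)
dlen(825339) = 1 + dlen(82533)
dlen(82533) = 1 + dlen(8253)
dlen(8253) = 1 + dlen(825)
dlen(825) = 1 + dlen(82)
dlen(82) = 1 + dlen(8)
dlen(8) = 1  (base case: 8 < 10)
Unwinding: 1 + 1 + 1 + 1 + 1 + 1 + 1 + 1 = 8

8


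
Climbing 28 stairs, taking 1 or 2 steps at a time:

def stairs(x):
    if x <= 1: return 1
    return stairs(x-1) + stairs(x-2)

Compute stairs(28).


Building up from base cases:
stairs(0) = 1
stairs(1) = 1
stairs(2) = stairs(1) + stairs(0) = 1 + 1 = 2
stairs(3) = stairs(2) + stairs(1) = 2 + 1 = 3
stairs(4) = stairs(3) + stairs(2) = 3 + 2 = 5
stairs(5) = stairs(4) + stairs(3) = 5 + 3 = 8
stairs(6) = stairs(5) + stairs(4) = 8 + 5 = 13
stairs(7) = stairs(6) + stairs(5) = 13 + 8 = 21
stairs(8) = stairs(7) + stairs(6) = 21 + 13 = 34
stairs(9) = stairs(8) + stairs(7) = 34 + 21 = 55
stairs(10) = stairs(9) + stairs(8) = 55 + 34 = 89
stairs(11) = stairs(10) + stairs(9) = 89 + 55 = 144
stairs(12) = stairs(11) + stairs(10) = 144 + 89 = 233
stairs(13) = stairs(12) + stairs(11) = 233 + 144 = 377
stairs(14) = stairs(13) + stairs(12) = 377 + 233 = 610
stairs(15) = stairs(14) + stairs(13) = 610 + 377 = 987
stairs(16) = stairs(15) + stairs(14) = 987 + 610 = 1597
stairs(17) = stairs(16) + stairs(15) = 1597 + 987 = 2584
stairs(18) = stairs(17) + stairs(16) = 2584 + 1597 = 4181
stairs(19) = stairs(18) + stairs(17) = 4181 + 2584 = 6765
stairs(20) = stairs(19) + stairs(18) = 6765 + 4181 = 10946
stairs(21) = stairs(20) + stairs(19) = 10946 + 6765 = 17711
stairs(22) = stairs(21) + stairs(20) = 17711 + 10946 = 28657
stairs(23) = stairs(22) + stairs(21) = 28657 + 17711 = 46368
stairs(24) = stairs(23) + stairs(22) = 46368 + 28657 = 75025
stairs(25) = stairs(24) + stairs(23) = 75025 + 46368 = 121393
stairs(26) = stairs(25) + stairs(24) = 121393 + 75025 = 196418
stairs(27) = stairs(26) + stairs(25) = 196418 + 121393 = 317811
stairs(28) = stairs(27) + stairs(26) = 317811 + 196418 = 514229

514229


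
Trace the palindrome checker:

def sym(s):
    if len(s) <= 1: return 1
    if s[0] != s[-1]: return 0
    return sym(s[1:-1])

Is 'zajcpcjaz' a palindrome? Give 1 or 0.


sym('zajcpcjaz'): s[0]='z' == s[-1]='z' -> check sym('ajcpcja')
sym('ajcpcja'): s[0]='a' == s[-1]='a' -> check sym('jcpcj')
sym('jcpcj'): s[0]='j' == s[-1]='j' -> check sym('cpc')
sym('cpc'): s[0]='c' == s[-1]='c' -> check sym('p')
sym('p'): len <= 1 -> return 1  (base case)
Result: 1 (palindrome)

1


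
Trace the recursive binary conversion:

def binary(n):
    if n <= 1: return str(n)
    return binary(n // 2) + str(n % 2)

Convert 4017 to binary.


binary(4017) = binary(2008) + '1'
binary(2008) = binary(1004) + '0'
binary(1004) = binary(502) + '0'
binary(502) = binary(251) + '0'
binary(251) = binary(125) + '1'
binary(125) = binary(62) + '1'
binary(62) = binary(31) + '0'
binary(31) = binary(15) + '1'
binary(15) = binary(7) + '1'
binary(7) = binary(3) + '1'
binary(3) = binary(1) + '1'
binary(1) = '1'  (base case)
Concatenating: '1' + '1' + '1' + '1' + '1' + '0' + '1' + '1' + '0' + '0' + '0' + '1' = '111110110001'

111110110001


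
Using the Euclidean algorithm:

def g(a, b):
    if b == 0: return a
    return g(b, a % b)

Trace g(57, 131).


g(57, 131) = g(131, 57)
g(131, 57) = g(57, 17)
g(57, 17) = g(17, 6)
g(17, 6) = g(6, 5)
g(6, 5) = g(5, 1)
g(5, 1) = g(1, 0)
g(1, 0) = 1  (base case)

1


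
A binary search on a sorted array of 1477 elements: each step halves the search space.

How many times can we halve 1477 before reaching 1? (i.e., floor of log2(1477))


1477 / 2 = 738
738 / 2 = 369
369 / 2 = 184
184 / 2 = 92
92 / 2 = 46
46 / 2 = 23
23 / 2 = 11
11 / 2 = 5
5 / 2 = 2
2 / 2 = 1
Reached 1 after 10 halvings

10


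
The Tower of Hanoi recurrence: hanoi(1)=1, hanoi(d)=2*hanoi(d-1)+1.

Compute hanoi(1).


hanoi(1) = 1  (base case)

1


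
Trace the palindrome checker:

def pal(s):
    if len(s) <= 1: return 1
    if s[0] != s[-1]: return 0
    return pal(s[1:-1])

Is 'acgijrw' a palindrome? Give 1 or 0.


pal('acgijrw'): s[0]='a' != s[-1]='w' -> return 0
Result: 0 (not a palindrome)

0


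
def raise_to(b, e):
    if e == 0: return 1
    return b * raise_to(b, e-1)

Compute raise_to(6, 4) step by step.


raise_to(6, 4)
= 6 * raise_to(6, 3)
= 6 * 6 * raise_to(6, 2)
= 6 * 6 * 6 * raise_to(6, 1)
= 6 * 6 * 6 * 6 * raise_to(6, 0)
= 6 * 6 * 6 * 6 * 1
= 1296

1296


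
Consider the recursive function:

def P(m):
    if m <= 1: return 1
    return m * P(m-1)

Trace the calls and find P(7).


P(7)
= 7 * P(6)
= 7 * 6 * P(5)
= 7 * 6 * 5 * P(4)
= 7 * 6 * 5 * 4 * P(3)
= 7 * 6 * 5 * 4 * 3 * P(2)
= 7 * 6 * 5 * 4 * 3 * 2 * P(1)
= 7 * 6 * 5 * 4 * 3 * 2 * 1
= 5040

5040


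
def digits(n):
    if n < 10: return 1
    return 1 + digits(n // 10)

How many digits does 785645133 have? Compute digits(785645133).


digits(785645133) = 1 + digits(78564513)
digits(78564513) = 1 + digits(7856451)
digits(7856451) = 1 + digits(785645)
digits(785645) = 1 + digits(78564)
digits(78564) = 1 + digits(7856)
digits(7856) = 1 + digits(785)
digits(785) = 1 + digits(78)
digits(78) = 1 + digits(7)
digits(7) = 1  (base case: 7 < 10)
Unwinding: 1 + 1 + 1 + 1 + 1 + 1 + 1 + 1 + 1 = 9

9


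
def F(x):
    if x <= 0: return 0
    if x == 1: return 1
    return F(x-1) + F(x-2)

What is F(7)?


Computing F(7) bottom-up:
F(0) = 0
F(1) = 1
F(2) = F(1) + F(0) = 1 + 0 = 1
F(3) = F(2) + F(1) = 1 + 1 = 2
F(4) = F(3) + F(2) = 2 + 1 = 3
F(5) = F(4) + F(3) = 3 + 2 = 5
F(6) = F(5) + F(4) = 5 + 3 = 8
F(7) = F(6) + F(5) = 8 + 5 = 13

13


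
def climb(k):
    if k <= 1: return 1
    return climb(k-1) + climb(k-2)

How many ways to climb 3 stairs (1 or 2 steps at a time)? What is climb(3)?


Building up from base cases:
climb(0) = 1
climb(1) = 1
climb(2) = climb(1) + climb(0) = 1 + 1 = 2
climb(3) = climb(2) + climb(1) = 2 + 1 = 3

3


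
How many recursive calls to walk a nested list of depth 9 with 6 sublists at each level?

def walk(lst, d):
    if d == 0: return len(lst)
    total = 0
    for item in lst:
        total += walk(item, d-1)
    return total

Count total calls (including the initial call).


At depth 0 (root): 1 call
At depth 1: each of 1 parents calls walk on 6 children = 6 calls
At depth 2: each of 6 parents calls walk on 6 children = 36 calls
At depth 3: each of 36 parents calls walk on 6 children = 216 calls
At depth 4: each of 216 parents calls walk on 6 children = 1296 calls
At depth 5: each of 1296 parents calls walk on 6 children = 7776 calls
At depth 6: each of 7776 parents calls walk on 6 children = 46656 calls
At depth 7: each of 46656 parents calls walk on 6 children = 279936 calls
At depth 8: each of 279936 parents calls walk on 6 children = 1679616 calls
At depth 9: each of 1679616 parents calls walk on 6 children = 10077696 calls
Total: 1 + 6 + 36 + 216 + 1296 + 7776 + 46656 + 279936 + 1679616 + 10077696 = 12093235

12093235


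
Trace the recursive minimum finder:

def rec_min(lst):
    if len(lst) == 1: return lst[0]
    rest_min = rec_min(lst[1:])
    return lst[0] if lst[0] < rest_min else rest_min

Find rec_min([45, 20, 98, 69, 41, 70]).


rec_min([45, 20, 98, 69, 41, 70]): compare 45 with rec_min([20, 98, 69, 41, 70])
rec_min([20, 98, 69, 41, 70]): compare 20 with rec_min([98, 69, 41, 70])
rec_min([98, 69, 41, 70]): compare 98 with rec_min([69, 41, 70])
rec_min([69, 41, 70]): compare 69 with rec_min([41, 70])
rec_min([41, 70]): compare 41 with rec_min([70])
rec_min([70]) = 70  (base case)
Compare 41 with 70 -> 41
Compare 69 with 41 -> 41
Compare 98 with 41 -> 41
Compare 20 with 41 -> 20
Compare 45 with 20 -> 20

20


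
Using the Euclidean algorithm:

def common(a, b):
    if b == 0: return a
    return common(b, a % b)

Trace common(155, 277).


common(155, 277) = common(277, 155)
common(277, 155) = common(155, 122)
common(155, 122) = common(122, 33)
common(122, 33) = common(33, 23)
common(33, 23) = common(23, 10)
common(23, 10) = common(10, 3)
common(10, 3) = common(3, 1)
common(3, 1) = common(1, 0)
common(1, 0) = 1  (base case)

1


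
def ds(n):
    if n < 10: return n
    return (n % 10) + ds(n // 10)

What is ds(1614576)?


ds(1614576) = 6 + ds(161457)
ds(161457) = 7 + ds(16145)
ds(16145) = 5 + ds(1614)
ds(1614) = 4 + ds(161)
ds(161) = 1 + ds(16)
ds(16) = 6 + ds(1)
ds(1) = 1  (base case)
Total: 6 + 7 + 5 + 4 + 1 + 6 + 1 = 30

30


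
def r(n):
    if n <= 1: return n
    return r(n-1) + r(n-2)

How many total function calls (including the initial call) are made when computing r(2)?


Let C(n) = total calls for r(n)
C(0) = 1, C(1) = 1
C(2) = 1 + C(1) + C(0) = 1 + 1 + 1 = 3

3


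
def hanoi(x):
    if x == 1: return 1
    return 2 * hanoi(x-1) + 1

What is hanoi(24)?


hanoi(24) = 2 * hanoi(23) + 1
hanoi(23) = 2 * hanoi(22) + 1
hanoi(22) = 2 * hanoi(21) + 1
hanoi(21) = 2 * hanoi(20) + 1
hanoi(20) = 2 * hanoi(19) + 1
hanoi(19) = 2 * hanoi(18) + 1
hanoi(18) = 2 * hanoi(17) + 1
hanoi(17) = 2 * hanoi(16) + 1
hanoi(16) = 2 * hanoi(15) + 1
hanoi(15) = 2 * hanoi(14) + 1
hanoi(14) = 2 * hanoi(13) + 1
hanoi(13) = 2 * hanoi(12) + 1
hanoi(12) = 2 * hanoi(11) + 1
hanoi(11) = 2 * hanoi(10) + 1
hanoi(10) = 2 * hanoi(9) + 1
hanoi(9) = 2 * hanoi(8) + 1
hanoi(8) = 2 * hanoi(7) + 1
hanoi(7) = 2 * hanoi(6) + 1
hanoi(6) = 2 * hanoi(5) + 1
hanoi(5) = 2 * hanoi(4) + 1
hanoi(4) = 2 * hanoi(3) + 1
hanoi(3) = 2 * hanoi(2) + 1
hanoi(2) = 2 * hanoi(1) + 1
hanoi(1) = 1  (base case)
hanoi(2) = 2 * 1 + 1 = 3
hanoi(3) = 2 * 3 + 1 = 7
hanoi(4) = 2 * 7 + 1 = 15
hanoi(5) = 2 * 15 + 1 = 31
hanoi(6) = 2 * 31 + 1 = 63
hanoi(7) = 2 * 63 + 1 = 127
hanoi(8) = 2 * 127 + 1 = 255
hanoi(9) = 2 * 255 + 1 = 511
hanoi(10) = 2 * 511 + 1 = 1023
hanoi(11) = 2 * 1023 + 1 = 2047
hanoi(12) = 2 * 2047 + 1 = 4095
hanoi(13) = 2 * 4095 + 1 = 8191
hanoi(14) = 2 * 8191 + 1 = 16383
hanoi(15) = 2 * 16383 + 1 = 32767
hanoi(16) = 2 * 32767 + 1 = 65535
hanoi(17) = 2 * 65535 + 1 = 131071
hanoi(18) = 2 * 131071 + 1 = 262143
hanoi(19) = 2 * 262143 + 1 = 524287
hanoi(20) = 2 * 524287 + 1 = 1048575
hanoi(21) = 2 * 1048575 + 1 = 2097151
hanoi(22) = 2 * 2097151 + 1 = 4194303
hanoi(23) = 2 * 4194303 + 1 = 8388607
hanoi(24) = 2 * 8388607 + 1 = 16777215

16777215


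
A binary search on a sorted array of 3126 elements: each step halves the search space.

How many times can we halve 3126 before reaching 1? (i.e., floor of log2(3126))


3126 / 2 = 1563
1563 / 2 = 781
781 / 2 = 390
390 / 2 = 195
195 / 2 = 97
97 / 2 = 48
48 / 2 = 24
24 / 2 = 12
12 / 2 = 6
6 / 2 = 3
3 / 2 = 1
Reached 1 after 11 halvings

11


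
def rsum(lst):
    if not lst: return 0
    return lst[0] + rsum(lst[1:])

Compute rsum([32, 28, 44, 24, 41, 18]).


rsum([32, 28, 44, 24, 41, 18]) = 32 + rsum([28, 44, 24, 41, 18])
rsum([28, 44, 24, 41, 18]) = 28 + rsum([44, 24, 41, 18])
rsum([44, 24, 41, 18]) = 44 + rsum([24, 41, 18])
rsum([24, 41, 18]) = 24 + rsum([41, 18])
rsum([41, 18]) = 41 + rsum([18])
rsum([18]) = 18 + rsum([])
rsum([]) = 0  (base case)
Total: 32 + 28 + 44 + 24 + 41 + 18 + 0 = 187

187


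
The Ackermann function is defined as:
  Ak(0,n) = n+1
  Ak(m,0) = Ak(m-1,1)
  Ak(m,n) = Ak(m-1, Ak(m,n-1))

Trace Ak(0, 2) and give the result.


Ak(0, 2) = 3
Result: Ak(0, 2) = 3

3


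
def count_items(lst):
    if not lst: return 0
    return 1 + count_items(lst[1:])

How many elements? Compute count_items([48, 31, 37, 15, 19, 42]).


count_items([48, 31, 37, 15, 19, 42]) = 1 + count_items([31, 37, 15, 19, 42])
count_items([31, 37, 15, 19, 42]) = 1 + count_items([37, 15, 19, 42])
count_items([37, 15, 19, 42]) = 1 + count_items([15, 19, 42])
count_items([15, 19, 42]) = 1 + count_items([19, 42])
count_items([19, 42]) = 1 + count_items([42])
count_items([42]) = 1 + count_items([])
count_items([]) = 0  (base case)
Unwinding: 1 + 1 + 1 + 1 + 1 + 1 + 0 = 6

6


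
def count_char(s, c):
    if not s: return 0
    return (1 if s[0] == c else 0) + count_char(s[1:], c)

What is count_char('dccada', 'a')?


s[0]='d' != 'a' -> 0
s[0]='c' != 'a' -> 0
s[0]='c' != 'a' -> 0
s[0]='a' == 'a' -> 1
s[0]='d' != 'a' -> 0
s[0]='a' == 'a' -> 1
Sum: 0 + 0 + 0 + 1 + 0 + 1 = 2

2


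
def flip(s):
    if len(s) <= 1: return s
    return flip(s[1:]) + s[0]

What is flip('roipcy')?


flip('roipcy') = flip('oipcy') + 'r'
flip('oipcy') = flip('ipcy') + 'o'
flip('ipcy') = flip('pcy') + 'i'
flip('pcy') = flip('cy') + 'p'
flip('cy') = flip('y') + 'c'
flip('y') = 'y'  (base case)
Concatenating: 'y' + 'c' + 'p' + 'i' + 'o' + 'r' = 'ycpior'

ycpior


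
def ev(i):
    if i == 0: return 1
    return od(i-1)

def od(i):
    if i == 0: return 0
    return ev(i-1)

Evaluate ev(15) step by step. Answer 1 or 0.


ev(15) = od(14)
od(14) = ev(13)
ev(13) = od(12)
od(12) = ev(11)
ev(11) = od(10)
od(10) = ev(9)
ev(9) = od(8)
od(8) = ev(7)
ev(7) = od(6)
od(6) = ev(5)
ev(5) = od(4)
od(4) = ev(3)
ev(3) = od(2)
od(2) = ev(1)
ev(1) = od(0)
od(0) = 0  (base case)
Result: 0

0


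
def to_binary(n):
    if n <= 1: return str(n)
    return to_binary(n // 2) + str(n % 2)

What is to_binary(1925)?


to_binary(1925) = to_binary(962) + '1'
to_binary(962) = to_binary(481) + '0'
to_binary(481) = to_binary(240) + '1'
to_binary(240) = to_binary(120) + '0'
to_binary(120) = to_binary(60) + '0'
to_binary(60) = to_binary(30) + '0'
to_binary(30) = to_binary(15) + '0'
to_binary(15) = to_binary(7) + '1'
to_binary(7) = to_binary(3) + '1'
to_binary(3) = to_binary(1) + '1'
to_binary(1) = '1'  (base case)
Concatenating: '1' + '1' + '1' + '1' + '0' + '0' + '0' + '0' + '1' + '0' + '1' = '11110000101'

11110000101


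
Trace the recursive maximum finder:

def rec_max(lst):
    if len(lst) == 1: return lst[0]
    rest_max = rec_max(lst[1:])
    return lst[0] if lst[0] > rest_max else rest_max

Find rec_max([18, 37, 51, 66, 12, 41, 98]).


rec_max([18, 37, 51, 66, 12, 41, 98]): compare 18 with rec_max([37, 51, 66, 12, 41, 98])
rec_max([37, 51, 66, 12, 41, 98]): compare 37 with rec_max([51, 66, 12, 41, 98])
rec_max([51, 66, 12, 41, 98]): compare 51 with rec_max([66, 12, 41, 98])
rec_max([66, 12, 41, 98]): compare 66 with rec_max([12, 41, 98])
rec_max([12, 41, 98]): compare 12 with rec_max([41, 98])
rec_max([41, 98]): compare 41 with rec_max([98])
rec_max([98]) = 98  (base case)
Compare 41 with 98 -> 98
Compare 12 with 98 -> 98
Compare 66 with 98 -> 98
Compare 51 with 98 -> 98
Compare 37 with 98 -> 98
Compare 18 with 98 -> 98

98


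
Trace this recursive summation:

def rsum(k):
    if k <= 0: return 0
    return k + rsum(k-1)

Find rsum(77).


rsum(77)
= 77 + 76 + 75 + 74 + 73 + 72 + 71 + 70 + 69 + 68 + 67 + 66 + 65 + 64 + 63 + 62 + 61 + 60 + 59 + 58 + 57 + 56 + 55 + 54 + 53 + 52 + 51 + 50 + 49 + 48 + 47 + 46 + 45 + 44 + 43 + 42 + 41 + 40 + 39 + 38 + 37 + 36 + 35 + 34 + 33 + 32 + 31 + 30 + 29 + 28 + 27 + 26 + 25 + 24 + 23 + 22 + 21 + 20 + 19 + 18 + 17 + 16 + 15 + 14 + 13 + 12 + 11 + 10 + 9 + 8 + 7 + 6 + 5 + 4 + 3 + 2 + 1 + rsum(0)
= 77 + 76 + 75 + 74 + 73 + 72 + 71 + 70 + 69 + 68 + 67 + 66 + 65 + 64 + 63 + 62 + 61 + 60 + 59 + 58 + 57 + 56 + 55 + 54 + 53 + 52 + 51 + 50 + 49 + 48 + 47 + 46 + 45 + 44 + 43 + 42 + 41 + 40 + 39 + 38 + 37 + 36 + 35 + 34 + 33 + 32 + 31 + 30 + 29 + 28 + 27 + 26 + 25 + 24 + 23 + 22 + 21 + 20 + 19 + 18 + 17 + 16 + 15 + 14 + 13 + 12 + 11 + 10 + 9 + 8 + 7 + 6 + 5 + 4 + 3 + 2 + 1 + 0
= 3003

3003


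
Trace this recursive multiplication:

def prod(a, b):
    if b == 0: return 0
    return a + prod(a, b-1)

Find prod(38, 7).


prod(38, 7) = 38 + prod(38, 6)
prod(38, 6) = 38 + prod(38, 5)
prod(38, 5) = 38 + prod(38, 4)
prod(38, 4) = 38 + prod(38, 3)
prod(38, 3) = 38 + prod(38, 2)
prod(38, 2) = 38 + prod(38, 1)
prod(38, 1) = 38 + prod(38, 0)
prod(38, 0) = 0  (base case)
Total: 38 + 38 + 38 + 38 + 38 + 38 + 38 + 0 = 266

266


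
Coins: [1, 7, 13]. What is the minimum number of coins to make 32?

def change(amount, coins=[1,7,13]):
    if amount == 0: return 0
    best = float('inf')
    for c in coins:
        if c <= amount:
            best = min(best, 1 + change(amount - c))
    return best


Building up with DP:
change(0) = 0
change(1) = min(1+change(0)=1+0=1) = 1
change(2) = min(1+change(1)=1+1=2) = 2
change(3) = min(1+change(2)=1+2=3) = 3
change(4) = min(1+change(3)=1+3=4) = 4
change(5) = min(1+change(4)=1+4=5) = 5
change(6) = min(1+change(5)=1+5=6) = 6
change(7) = min(1+change(6)=1+6=7, 1+change(0)=1+0=1) = 1
change(8) = min(1+change(7)=1+1=2, 1+change(1)=1+1=2) = 2
change(9) = min(1+change(8)=1+2=3, 1+change(2)=1+2=3) = 3
change(10) = min(1+change(9)=1+3=4, 1+change(3)=1+3=4) = 4
change(11) = min(1+change(10)=1+4=5, 1+change(4)=1+4=5) = 5
change(12) = min(1+change(11)=1+5=6, 1+change(5)=1+5=6) = 6
change(13) = min(1+change(12)=1+6=7, 1+change(6)=1+6=7, 1+change(0)=1+0=1) = 1
change(14) = min(1+change(13)=1+1=2, 1+change(7)=1+1=2, 1+change(1)=1+1=2) = 2
change(15) = min(1+change(14)=1+2=3, 1+change(8)=1+2=3, 1+change(2)=1+2=3) = 3
change(16) = min(1+change(15)=1+3=4, 1+change(9)=1+3=4, 1+change(3)=1+3=4) = 4
change(17) = min(1+change(16)=1+4=5, 1+change(10)=1+4=5, 1+change(4)=1+4=5) = 5
change(18) = min(1+change(17)=1+5=6, 1+change(11)=1+5=6, 1+change(5)=1+5=6) = 6
change(19) = min(1+change(18)=1+6=7, 1+change(12)=1+6=7, 1+change(6)=1+6=7) = 7
change(20) = min(1+change(19)=1+7=8, 1+change(13)=1+1=2, 1+change(7)=1+1=2) = 2
change(21) = min(1+change(20)=1+2=3, 1+change(14)=1+2=3, 1+change(8)=1+2=3) = 3
change(22) = min(1+change(21)=1+3=4, 1+change(15)=1+3=4, 1+change(9)=1+3=4) = 4
change(23) = min(1+change(22)=1+4=5, 1+change(16)=1+4=5, 1+change(10)=1+4=5) = 5
change(24) = min(1+change(23)=1+5=6, 1+change(17)=1+5=6, 1+change(11)=1+5=6) = 6
change(25) = min(1+change(24)=1+6=7, 1+change(18)=1+6=7, 1+change(12)=1+6=7) = 7
change(26) = min(1+change(25)=1+7=8, 1+change(19)=1+7=8, 1+change(13)=1+1=2) = 2
change(27) = min(1+change(26)=1+2=3, 1+change(20)=1+2=3, 1+change(14)=1+2=3) = 3
change(28) = min(1+change(27)=1+3=4, 1+change(21)=1+3=4, 1+change(15)=1+3=4) = 4
change(29) = min(1+change(28)=1+4=5, 1+change(22)=1+4=5, 1+change(16)=1+4=5) = 5
change(30) = min(1+change(29)=1+5=6, 1+change(23)=1+5=6, 1+change(17)=1+5=6) = 6
change(31) = min(1+change(30)=1+6=7, 1+change(24)=1+6=7, 1+change(18)=1+6=7) = 7
change(32) = min(1+change(31)=1+7=8, 1+change(25)=1+7=8, 1+change(19)=1+7=8) = 8

8


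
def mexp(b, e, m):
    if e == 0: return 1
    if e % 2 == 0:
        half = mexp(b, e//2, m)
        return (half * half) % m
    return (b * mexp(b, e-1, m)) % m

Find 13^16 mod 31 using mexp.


mexp(13, 16, 31): e is even, compute mexp(13, 8, 31)
  mexp(13, 8, 31): e is even, compute mexp(13, 4, 31)
    mexp(13, 4, 31): e is even, compute mexp(13, 2, 31)
      mexp(13, 2, 31): e is even, compute mexp(13, 1, 31)
        mexp(13, 1, 31): e is odd, compute mexp(13, 0, 31)
          mexp(13, 0, 31) = 1
        (13 * 1) % 31 = 13
      half=13, (13*13) % 31 = 14
    half=14, (14*14) % 31 = 10
  half=10, (10*10) % 31 = 7
half=7, (7*7) % 31 = 18

18


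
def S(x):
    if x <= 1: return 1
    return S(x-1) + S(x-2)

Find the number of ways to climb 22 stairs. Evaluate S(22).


Building up from base cases:
S(0) = 1
S(1) = 1
S(2) = S(1) + S(0) = 1 + 1 = 2
S(3) = S(2) + S(1) = 2 + 1 = 3
S(4) = S(3) + S(2) = 3 + 2 = 5
S(5) = S(4) + S(3) = 5 + 3 = 8
S(6) = S(5) + S(4) = 8 + 5 = 13
S(7) = S(6) + S(5) = 13 + 8 = 21
S(8) = S(7) + S(6) = 21 + 13 = 34
S(9) = S(8) + S(7) = 34 + 21 = 55
S(10) = S(9) + S(8) = 55 + 34 = 89
S(11) = S(10) + S(9) = 89 + 55 = 144
S(12) = S(11) + S(10) = 144 + 89 = 233
S(13) = S(12) + S(11) = 233 + 144 = 377
S(14) = S(13) + S(12) = 377 + 233 = 610
S(15) = S(14) + S(13) = 610 + 377 = 987
S(16) = S(15) + S(14) = 987 + 610 = 1597
S(17) = S(16) + S(15) = 1597 + 987 = 2584
S(18) = S(17) + S(16) = 2584 + 1597 = 4181
S(19) = S(18) + S(17) = 4181 + 2584 = 6765
S(20) = S(19) + S(18) = 6765 + 4181 = 10946
S(21) = S(20) + S(19) = 10946 + 6765 = 17711
S(22) = S(21) + S(20) = 17711 + 10946 = 28657

28657


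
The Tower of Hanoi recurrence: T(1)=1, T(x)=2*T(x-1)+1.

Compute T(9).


T(9) = 2 * T(8) + 1
T(8) = 2 * T(7) + 1
T(7) = 2 * T(6) + 1
T(6) = 2 * T(5) + 1
T(5) = 2 * T(4) + 1
T(4) = 2 * T(3) + 1
T(3) = 2 * T(2) + 1
T(2) = 2 * T(1) + 1
T(1) = 1  (base case)
T(2) = 2 * 1 + 1 = 3
T(3) = 2 * 3 + 1 = 7
T(4) = 2 * 7 + 1 = 15
T(5) = 2 * 15 + 1 = 31
T(6) = 2 * 31 + 1 = 63
T(7) = 2 * 63 + 1 = 127
T(8) = 2 * 127 + 1 = 255
T(9) = 2 * 255 + 1 = 511

511


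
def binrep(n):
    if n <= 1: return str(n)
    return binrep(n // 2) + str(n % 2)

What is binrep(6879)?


binrep(6879) = binrep(3439) + '1'
binrep(3439) = binrep(1719) + '1'
binrep(1719) = binrep(859) + '1'
binrep(859) = binrep(429) + '1'
binrep(429) = binrep(214) + '1'
binrep(214) = binrep(107) + '0'
binrep(107) = binrep(53) + '1'
binrep(53) = binrep(26) + '1'
binrep(26) = binrep(13) + '0'
binrep(13) = binrep(6) + '1'
binrep(6) = binrep(3) + '0'
binrep(3) = binrep(1) + '1'
binrep(1) = '1'  (base case)
Concatenating: '1' + '1' + '0' + '1' + '0' + '1' + '1' + '0' + '1' + '1' + '1' + '1' + '1' = '1101011011111'

1101011011111


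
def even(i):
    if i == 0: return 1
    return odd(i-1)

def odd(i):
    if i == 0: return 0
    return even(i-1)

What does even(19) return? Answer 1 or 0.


even(19) = odd(18)
odd(18) = even(17)
even(17) = odd(16)
odd(16) = even(15)
even(15) = odd(14)
odd(14) = even(13)
even(13) = odd(12)
odd(12) = even(11)
even(11) = odd(10)
odd(10) = even(9)
even(9) = odd(8)
odd(8) = even(7)
even(7) = odd(6)
odd(6) = even(5)
even(5) = odd(4)
odd(4) = even(3)
even(3) = odd(2)
odd(2) = even(1)
even(1) = odd(0)
odd(0) = 0  (base case)
Result: 0

0


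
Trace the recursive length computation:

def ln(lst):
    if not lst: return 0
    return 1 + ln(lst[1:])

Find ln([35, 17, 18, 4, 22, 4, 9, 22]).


ln([35, 17, 18, 4, 22, 4, 9, 22]) = 1 + ln([17, 18, 4, 22, 4, 9, 22])
ln([17, 18, 4, 22, 4, 9, 22]) = 1 + ln([18, 4, 22, 4, 9, 22])
ln([18, 4, 22, 4, 9, 22]) = 1 + ln([4, 22, 4, 9, 22])
ln([4, 22, 4, 9, 22]) = 1 + ln([22, 4, 9, 22])
ln([22, 4, 9, 22]) = 1 + ln([4, 9, 22])
ln([4, 9, 22]) = 1 + ln([9, 22])
ln([9, 22]) = 1 + ln([22])
ln([22]) = 1 + ln([])
ln([]) = 0  (base case)
Unwinding: 1 + 1 + 1 + 1 + 1 + 1 + 1 + 1 + 0 = 8

8


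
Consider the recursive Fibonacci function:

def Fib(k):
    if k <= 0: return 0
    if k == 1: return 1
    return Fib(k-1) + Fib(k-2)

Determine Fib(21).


Computing Fib(21) bottom-up:
Fib(0) = 0
Fib(1) = 1
Fib(2) = Fib(1) + Fib(0) = 1 + 0 = 1
Fib(3) = Fib(2) + Fib(1) = 1 + 1 = 2
Fib(4) = Fib(3) + Fib(2) = 2 + 1 = 3
Fib(5) = Fib(4) + Fib(3) = 3 + 2 = 5
Fib(6) = Fib(5) + Fib(4) = 5 + 3 = 8
Fib(7) = Fib(6) + Fib(5) = 8 + 5 = 13
Fib(8) = Fib(7) + Fib(6) = 13 + 8 = 21
Fib(9) = Fib(8) + Fib(7) = 21 + 13 = 34
Fib(10) = Fib(9) + Fib(8) = 34 + 21 = 55
Fib(11) = Fib(10) + Fib(9) = 55 + 34 = 89
Fib(12) = Fib(11) + Fib(10) = 89 + 55 = 144
Fib(13) = Fib(12) + Fib(11) = 144 + 89 = 233
Fib(14) = Fib(13) + Fib(12) = 233 + 144 = 377
Fib(15) = Fib(14) + Fib(13) = 377 + 233 = 610
Fib(16) = Fib(15) + Fib(14) = 610 + 377 = 987
Fib(17) = Fib(16) + Fib(15) = 987 + 610 = 1597
Fib(18) = Fib(17) + Fib(16) = 1597 + 987 = 2584
Fib(19) = Fib(18) + Fib(17) = 2584 + 1597 = 4181
Fib(20) = Fib(19) + Fib(18) = 4181 + 2584 = 6765
Fib(21) = Fib(20) + Fib(19) = 6765 + 4181 = 10946

10946


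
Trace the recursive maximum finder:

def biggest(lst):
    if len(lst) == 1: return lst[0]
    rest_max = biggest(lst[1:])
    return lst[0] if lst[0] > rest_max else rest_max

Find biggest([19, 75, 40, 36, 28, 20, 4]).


biggest([19, 75, 40, 36, 28, 20, 4]): compare 19 with biggest([75, 40, 36, 28, 20, 4])
biggest([75, 40, 36, 28, 20, 4]): compare 75 with biggest([40, 36, 28, 20, 4])
biggest([40, 36, 28, 20, 4]): compare 40 with biggest([36, 28, 20, 4])
biggest([36, 28, 20, 4]): compare 36 with biggest([28, 20, 4])
biggest([28, 20, 4]): compare 28 with biggest([20, 4])
biggest([20, 4]): compare 20 with biggest([4])
biggest([4]) = 4  (base case)
Compare 20 with 4 -> 20
Compare 28 with 20 -> 28
Compare 36 with 28 -> 36
Compare 40 with 36 -> 40
Compare 75 with 40 -> 75
Compare 19 with 75 -> 75

75


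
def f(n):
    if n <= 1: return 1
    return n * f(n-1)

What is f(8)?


f(8)
= 8 * f(7)
= 8 * 7 * f(6)
= 8 * 7 * 6 * f(5)
= 8 * 7 * 6 * 5 * f(4)
= 8 * 7 * 6 * 5 * 4 * f(3)
= 8 * 7 * 6 * 5 * 4 * 3 * f(2)
= 8 * 7 * 6 * 5 * 4 * 3 * 2 * f(1)
= 8 * 7 * 6 * 5 * 4 * 3 * 2 * 1
= 40320

40320


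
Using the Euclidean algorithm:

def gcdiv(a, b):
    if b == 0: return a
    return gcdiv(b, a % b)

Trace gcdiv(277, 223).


gcdiv(277, 223) = gcdiv(223, 54)
gcdiv(223, 54) = gcdiv(54, 7)
gcdiv(54, 7) = gcdiv(7, 5)
gcdiv(7, 5) = gcdiv(5, 2)
gcdiv(5, 2) = gcdiv(2, 1)
gcdiv(2, 1) = gcdiv(1, 0)
gcdiv(1, 0) = 1  (base case)

1


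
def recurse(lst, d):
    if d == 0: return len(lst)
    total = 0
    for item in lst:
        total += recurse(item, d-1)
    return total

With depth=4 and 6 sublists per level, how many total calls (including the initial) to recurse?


At depth 0 (root): 1 call
At depth 1: each of 1 parents calls recurse on 6 children = 6 calls
At depth 2: each of 6 parents calls recurse on 6 children = 36 calls
At depth 3: each of 36 parents calls recurse on 6 children = 216 calls
At depth 4: each of 216 parents calls recurse on 6 children = 1296 calls
Total: 1 + 6 + 36 + 216 + 1296 = 1555

1555


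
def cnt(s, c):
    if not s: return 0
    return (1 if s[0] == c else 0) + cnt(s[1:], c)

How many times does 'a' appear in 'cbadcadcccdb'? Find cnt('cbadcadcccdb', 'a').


s[0]='c' != 'a' -> 0
s[0]='b' != 'a' -> 0
s[0]='a' == 'a' -> 1
s[0]='d' != 'a' -> 0
s[0]='c' != 'a' -> 0
s[0]='a' == 'a' -> 1
s[0]='d' != 'a' -> 0
s[0]='c' != 'a' -> 0
s[0]='c' != 'a' -> 0
s[0]='c' != 'a' -> 0
s[0]='d' != 'a' -> 0
s[0]='b' != 'a' -> 0
Sum: 0 + 0 + 1 + 0 + 0 + 1 + 0 + 0 + 0 + 0 + 0 + 0 = 2

2


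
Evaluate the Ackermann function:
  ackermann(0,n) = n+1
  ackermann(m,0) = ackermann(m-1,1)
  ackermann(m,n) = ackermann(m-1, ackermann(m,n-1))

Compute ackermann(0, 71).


ackermann(0, 71) = 72
Result: ackermann(0, 71) = 72

72
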